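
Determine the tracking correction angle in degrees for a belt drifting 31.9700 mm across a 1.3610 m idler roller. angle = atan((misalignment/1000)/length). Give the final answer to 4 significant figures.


misalign_m = 31.9700 / 1000 = 0.031970 m
angle = atan(0.031970 / 1.3610)
angle = 1.346 deg


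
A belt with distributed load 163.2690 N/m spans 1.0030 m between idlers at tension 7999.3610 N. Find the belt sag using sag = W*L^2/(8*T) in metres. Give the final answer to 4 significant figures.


sag = 163.2690 * 1.0030^2 / (8 * 7999.3610)
sag = 0.002567 m


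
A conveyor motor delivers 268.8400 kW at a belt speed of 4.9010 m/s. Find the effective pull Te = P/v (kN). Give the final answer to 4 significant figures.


Te = P / v = 268.8400 / 4.9010
Te = 54.85 kN


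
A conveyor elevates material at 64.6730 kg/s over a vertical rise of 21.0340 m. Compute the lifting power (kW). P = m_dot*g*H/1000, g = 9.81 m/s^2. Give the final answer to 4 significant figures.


P = 64.6730 * 9.81 * 21.0340 / 1000
P = 13.34 kW


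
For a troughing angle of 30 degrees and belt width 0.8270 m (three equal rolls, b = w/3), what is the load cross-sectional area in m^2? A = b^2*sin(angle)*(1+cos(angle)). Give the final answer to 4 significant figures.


b = 0.8270/3 = 0.275667 m
A = 0.275667^2 * sin(30 deg) * (1 + cos(30 deg))
A = 0.07090 m^2


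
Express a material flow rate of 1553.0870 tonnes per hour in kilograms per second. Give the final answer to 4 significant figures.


m_dot = 1553.0870 * 1000 / 3600
m_dot = 431.4 kg/s


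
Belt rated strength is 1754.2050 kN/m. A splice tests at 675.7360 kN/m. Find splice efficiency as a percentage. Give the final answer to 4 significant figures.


Eff = 675.7360 / 1754.2050 * 100
Eff = 38.52 %


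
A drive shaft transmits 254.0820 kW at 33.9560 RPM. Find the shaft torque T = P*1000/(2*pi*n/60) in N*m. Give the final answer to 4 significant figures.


omega = 2*pi*33.9560/60 = 3.55586 rad/s
T = 254.0820*1000 / 3.55586
T = 71450 N*m


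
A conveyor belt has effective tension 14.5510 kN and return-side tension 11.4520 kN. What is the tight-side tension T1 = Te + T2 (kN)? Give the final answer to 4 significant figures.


T1 = Te + T2 = 14.5510 + 11.4520
T1 = 26.00 kN


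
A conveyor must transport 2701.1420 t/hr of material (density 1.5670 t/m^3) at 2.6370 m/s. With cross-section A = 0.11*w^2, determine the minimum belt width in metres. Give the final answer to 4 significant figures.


A_req = 2701.1420 / (2.6370 * 1.5670 * 3600) = 0.181579 m^2
w = sqrt(0.181579 / 0.11)
w = 1.285 m


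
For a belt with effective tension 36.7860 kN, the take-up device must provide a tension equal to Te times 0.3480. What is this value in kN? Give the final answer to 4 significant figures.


T_tu = 36.7860 * 0.3480
T_tu = 12.80 kN


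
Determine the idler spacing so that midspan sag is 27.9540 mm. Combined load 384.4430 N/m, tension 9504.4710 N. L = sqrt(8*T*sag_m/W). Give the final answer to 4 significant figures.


sag = 27.9540/1000 = 0.027954 m
L = sqrt(8 * 9504.4710 * 0.027954 / 384.4430)
L = 2.351 m


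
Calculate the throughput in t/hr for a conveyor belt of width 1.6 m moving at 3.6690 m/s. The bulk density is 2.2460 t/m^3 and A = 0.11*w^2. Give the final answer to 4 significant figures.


A = 0.11 * 1.6^2 = 0.2816 m^2
C = 0.2816 * 3.6690 * 2.2460 * 3600
C = 8354 t/hr


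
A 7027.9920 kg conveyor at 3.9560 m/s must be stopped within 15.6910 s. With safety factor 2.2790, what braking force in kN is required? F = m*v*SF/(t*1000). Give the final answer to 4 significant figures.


F = 7027.9920 * 3.9560 / 15.6910 * 2.2790 / 1000
F = 4.038 kN


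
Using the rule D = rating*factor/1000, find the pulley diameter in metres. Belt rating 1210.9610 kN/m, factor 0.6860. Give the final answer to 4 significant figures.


D = 1210.9610 * 0.6860 / 1000
D = 0.8307 m


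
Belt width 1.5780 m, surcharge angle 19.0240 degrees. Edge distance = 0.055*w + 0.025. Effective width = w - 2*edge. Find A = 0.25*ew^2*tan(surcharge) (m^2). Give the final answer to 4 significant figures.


edge = 0.055*1.5780 + 0.025 = 0.11179 m
ew = 1.5780 - 2*0.11179 = 1.35442 m
A = 0.25 * 1.35442^2 * tan(19.0240 deg)
A = 0.1581 m^2


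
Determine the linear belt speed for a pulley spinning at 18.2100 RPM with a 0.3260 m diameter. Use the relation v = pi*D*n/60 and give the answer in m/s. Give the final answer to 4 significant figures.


v = pi * 0.3260 * 18.2100 / 60
v = 0.3108 m/s


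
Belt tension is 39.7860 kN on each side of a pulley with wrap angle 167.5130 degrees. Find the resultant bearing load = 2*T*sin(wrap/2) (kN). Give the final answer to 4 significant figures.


F = 2 * 39.7860 * sin(167.5130/2 deg)
F = 79.10 kN


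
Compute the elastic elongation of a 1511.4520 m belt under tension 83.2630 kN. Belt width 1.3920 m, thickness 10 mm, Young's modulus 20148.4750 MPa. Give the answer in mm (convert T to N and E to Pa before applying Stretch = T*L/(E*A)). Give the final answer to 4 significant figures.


A = 1.3920 * 0.01 = 0.01392 m^2
Stretch = 83.2630*1000 * 1511.4520 / (20148.4750e6 * 0.01392) * 1000
Stretch = 448.7 mm


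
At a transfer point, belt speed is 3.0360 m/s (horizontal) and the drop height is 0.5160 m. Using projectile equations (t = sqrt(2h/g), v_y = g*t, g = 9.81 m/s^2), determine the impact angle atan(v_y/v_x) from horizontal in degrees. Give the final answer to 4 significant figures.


t = sqrt(2*0.5160/9.81) = 0.324344 s
v_y = 9.81 * 0.324344 = 3.18181 m/s
angle = atan(3.18181 / 3.0360) = 46.34 deg


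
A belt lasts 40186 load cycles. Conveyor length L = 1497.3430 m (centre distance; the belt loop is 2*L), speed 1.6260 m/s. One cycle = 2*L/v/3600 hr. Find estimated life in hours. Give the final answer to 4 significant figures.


cycle_time = 2 * 1497.3430 / 1.6260 / 3600 = 0.511597 hr
life = 40186 * 0.511597 = 20560 hours


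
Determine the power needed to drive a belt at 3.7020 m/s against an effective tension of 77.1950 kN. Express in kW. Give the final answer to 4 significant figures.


P = Te * v = 77.1950 * 3.7020
P = 285.8 kW


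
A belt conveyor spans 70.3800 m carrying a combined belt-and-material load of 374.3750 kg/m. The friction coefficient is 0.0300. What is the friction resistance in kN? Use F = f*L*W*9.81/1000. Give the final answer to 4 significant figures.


F = 0.0300 * 70.3800 * 374.3750 * 9.81 / 1000
F = 7.754 kN


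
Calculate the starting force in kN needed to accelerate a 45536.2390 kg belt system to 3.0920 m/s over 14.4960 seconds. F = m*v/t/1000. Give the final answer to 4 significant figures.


F = 45536.2390 * 3.0920 / 14.4960 / 1000
F = 9.713 kN


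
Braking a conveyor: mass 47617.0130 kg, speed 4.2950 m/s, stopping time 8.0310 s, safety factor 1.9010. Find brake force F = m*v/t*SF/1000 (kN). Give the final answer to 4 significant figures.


F = 47617.0130 * 4.2950 / 8.0310 * 1.9010 / 1000
F = 48.41 kN


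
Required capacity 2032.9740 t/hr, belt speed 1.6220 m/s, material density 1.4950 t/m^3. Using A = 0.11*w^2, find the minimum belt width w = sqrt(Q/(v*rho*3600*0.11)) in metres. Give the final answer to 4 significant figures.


A_req = 2032.9740 / (1.6220 * 1.4950 * 3600) = 0.232883 m^2
w = sqrt(0.232883 / 0.11)
w = 1.455 m


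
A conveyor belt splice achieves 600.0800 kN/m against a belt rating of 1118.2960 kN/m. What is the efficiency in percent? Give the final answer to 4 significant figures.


Eff = 600.0800 / 1118.2960 * 100
Eff = 53.66 %


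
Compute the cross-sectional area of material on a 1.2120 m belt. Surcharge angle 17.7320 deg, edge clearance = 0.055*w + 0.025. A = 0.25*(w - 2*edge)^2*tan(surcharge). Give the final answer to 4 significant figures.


edge = 0.055*1.2120 + 0.025 = 0.09166 m
ew = 1.2120 - 2*0.09166 = 1.02868 m
A = 0.25 * 1.02868^2 * tan(17.7320 deg)
A = 0.08459 m^2


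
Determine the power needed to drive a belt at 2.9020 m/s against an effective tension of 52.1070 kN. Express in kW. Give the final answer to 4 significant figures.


P = Te * v = 52.1070 * 2.9020
P = 151.2 kW


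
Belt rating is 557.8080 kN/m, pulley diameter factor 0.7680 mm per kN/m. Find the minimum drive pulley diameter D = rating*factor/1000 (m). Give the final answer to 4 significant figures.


D = 557.8080 * 0.7680 / 1000
D = 0.4284 m


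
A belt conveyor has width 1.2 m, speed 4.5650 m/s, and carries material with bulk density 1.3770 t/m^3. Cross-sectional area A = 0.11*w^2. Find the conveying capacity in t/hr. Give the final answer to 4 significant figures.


A = 0.11 * 1.2^2 = 0.1584 m^2
C = 0.1584 * 4.5650 * 1.3770 * 3600
C = 3585 t/hr


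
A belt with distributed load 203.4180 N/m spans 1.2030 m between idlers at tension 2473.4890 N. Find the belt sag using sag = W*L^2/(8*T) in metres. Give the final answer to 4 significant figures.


sag = 203.4180 * 1.2030^2 / (8 * 2473.4890)
sag = 0.01488 m


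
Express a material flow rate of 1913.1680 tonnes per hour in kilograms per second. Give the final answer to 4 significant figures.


m_dot = 1913.1680 * 1000 / 3600
m_dot = 531.4 kg/s


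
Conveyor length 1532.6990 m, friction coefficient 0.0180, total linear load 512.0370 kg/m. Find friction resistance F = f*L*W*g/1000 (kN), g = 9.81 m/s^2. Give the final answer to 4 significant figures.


F = 0.0180 * 1532.6990 * 512.0370 * 9.81 / 1000
F = 138.6 kN


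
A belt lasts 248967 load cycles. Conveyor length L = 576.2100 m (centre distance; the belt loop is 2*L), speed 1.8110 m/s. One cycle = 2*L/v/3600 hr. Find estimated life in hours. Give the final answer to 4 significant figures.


cycle_time = 2 * 576.2100 / 1.8110 / 3600 = 0.176762 hr
life = 248967 * 0.176762 = 44010 hours


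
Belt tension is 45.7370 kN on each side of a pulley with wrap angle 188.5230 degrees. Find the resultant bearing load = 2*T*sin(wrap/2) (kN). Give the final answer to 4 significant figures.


F = 2 * 45.7370 * sin(188.5230/2 deg)
F = 91.22 kN


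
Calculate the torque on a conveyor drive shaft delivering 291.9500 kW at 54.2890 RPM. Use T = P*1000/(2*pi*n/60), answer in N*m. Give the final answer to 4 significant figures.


omega = 2*pi*54.2890/60 = 5.68513 rad/s
T = 291.9500*1000 / 5.68513
T = 51350 N*m


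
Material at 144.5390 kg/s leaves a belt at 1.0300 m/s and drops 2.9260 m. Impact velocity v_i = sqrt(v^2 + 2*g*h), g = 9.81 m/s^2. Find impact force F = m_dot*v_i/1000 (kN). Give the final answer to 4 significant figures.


v_i = sqrt(1.0300^2 + 2*9.81*2.9260) = 7.6465 m/s
F = 144.5390 * 7.6465 / 1000
F = 1.105 kN


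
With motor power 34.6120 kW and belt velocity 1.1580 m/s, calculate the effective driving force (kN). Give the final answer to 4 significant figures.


Te = P / v = 34.6120 / 1.1580
Te = 29.89 kN


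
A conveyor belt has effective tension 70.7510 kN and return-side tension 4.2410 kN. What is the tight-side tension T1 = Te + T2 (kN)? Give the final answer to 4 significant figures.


T1 = Te + T2 = 70.7510 + 4.2410
T1 = 74.99 kN


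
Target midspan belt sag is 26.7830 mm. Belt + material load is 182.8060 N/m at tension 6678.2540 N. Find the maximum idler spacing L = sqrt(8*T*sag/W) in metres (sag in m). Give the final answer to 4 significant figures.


sag = 26.7830/1000 = 0.026783 m
L = sqrt(8 * 6678.2540 * 0.026783 / 182.8060)
L = 2.798 m


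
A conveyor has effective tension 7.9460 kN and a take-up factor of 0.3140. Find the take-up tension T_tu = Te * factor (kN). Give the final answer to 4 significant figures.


T_tu = 7.9460 * 0.3140
T_tu = 2.495 kN


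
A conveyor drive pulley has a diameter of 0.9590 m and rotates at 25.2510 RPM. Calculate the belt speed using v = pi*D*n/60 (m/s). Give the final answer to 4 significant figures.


v = pi * 0.9590 * 25.2510 / 60
v = 1.268 m/s


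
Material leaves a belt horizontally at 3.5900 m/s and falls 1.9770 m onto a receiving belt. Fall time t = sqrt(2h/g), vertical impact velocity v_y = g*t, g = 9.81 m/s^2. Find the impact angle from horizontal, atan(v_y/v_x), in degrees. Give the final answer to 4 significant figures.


t = sqrt(2*1.9770/9.81) = 0.634869 s
v_y = 9.81 * 0.634869 = 6.22806 m/s
angle = atan(6.22806 / 3.5900) = 60.04 deg


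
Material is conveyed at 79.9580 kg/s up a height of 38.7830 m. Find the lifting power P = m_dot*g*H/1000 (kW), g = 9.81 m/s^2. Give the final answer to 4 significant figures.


P = 79.9580 * 9.81 * 38.7830 / 1000
P = 30.42 kW


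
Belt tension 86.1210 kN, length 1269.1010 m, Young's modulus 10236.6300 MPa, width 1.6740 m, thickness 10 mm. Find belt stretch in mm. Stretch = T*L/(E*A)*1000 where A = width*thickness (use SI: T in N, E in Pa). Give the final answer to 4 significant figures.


A = 1.6740 * 0.01 = 0.01674 m^2
Stretch = 86.1210*1000 * 1269.1010 / (10236.6300e6 * 0.01674) * 1000
Stretch = 637.8 mm


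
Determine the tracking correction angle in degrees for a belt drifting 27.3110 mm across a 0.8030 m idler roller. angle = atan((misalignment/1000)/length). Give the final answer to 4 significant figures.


misalign_m = 27.3110 / 1000 = 0.027311 m
angle = atan(0.027311 / 0.8030)
angle = 1.948 deg


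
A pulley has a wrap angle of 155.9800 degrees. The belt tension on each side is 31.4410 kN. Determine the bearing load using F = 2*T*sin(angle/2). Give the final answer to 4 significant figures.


F = 2 * 31.4410 * sin(155.9800/2 deg)
F = 61.51 kN


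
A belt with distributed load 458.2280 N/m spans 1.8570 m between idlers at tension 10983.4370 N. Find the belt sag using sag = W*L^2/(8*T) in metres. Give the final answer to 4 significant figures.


sag = 458.2280 * 1.8570^2 / (8 * 10983.4370)
sag = 0.01798 m


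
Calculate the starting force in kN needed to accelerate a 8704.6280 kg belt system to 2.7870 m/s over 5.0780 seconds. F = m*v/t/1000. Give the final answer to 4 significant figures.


F = 8704.6280 * 2.7870 / 5.0780 / 1000
F = 4.777 kN


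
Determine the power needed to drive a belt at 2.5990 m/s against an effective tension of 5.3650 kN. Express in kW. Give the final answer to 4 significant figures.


P = Te * v = 5.3650 * 2.5990
P = 13.94 kW


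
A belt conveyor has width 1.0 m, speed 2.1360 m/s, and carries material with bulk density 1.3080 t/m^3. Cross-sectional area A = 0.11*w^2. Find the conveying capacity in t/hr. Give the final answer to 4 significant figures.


A = 0.11 * 1.0^2 = 0.11 m^2
C = 0.11 * 2.1360 * 1.3080 * 3600
C = 1106 t/hr


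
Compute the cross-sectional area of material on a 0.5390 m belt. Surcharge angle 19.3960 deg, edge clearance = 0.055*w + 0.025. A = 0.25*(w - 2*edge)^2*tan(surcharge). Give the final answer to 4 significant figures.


edge = 0.055*0.5390 + 0.025 = 0.054645 m
ew = 0.5390 - 2*0.054645 = 0.42971 m
A = 0.25 * 0.42971^2 * tan(19.3960 deg)
A = 0.01625 m^2


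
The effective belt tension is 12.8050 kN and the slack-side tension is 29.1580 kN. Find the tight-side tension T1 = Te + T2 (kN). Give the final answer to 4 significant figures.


T1 = Te + T2 = 12.8050 + 29.1580
T1 = 41.96 kN


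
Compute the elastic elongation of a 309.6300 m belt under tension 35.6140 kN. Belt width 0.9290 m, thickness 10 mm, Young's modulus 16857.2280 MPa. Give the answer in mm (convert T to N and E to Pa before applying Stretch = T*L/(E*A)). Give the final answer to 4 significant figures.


A = 0.9290 * 0.01 = 0.00929 m^2
Stretch = 35.6140*1000 * 309.6300 / (16857.2280e6 * 0.00929) * 1000
Stretch = 70.41 mm


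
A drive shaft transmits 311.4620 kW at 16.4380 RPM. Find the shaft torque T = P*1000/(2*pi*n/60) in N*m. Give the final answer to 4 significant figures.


omega = 2*pi*16.4380/60 = 1.72138 rad/s
T = 311.4620*1000 / 1.72138
T = 180900 N*m


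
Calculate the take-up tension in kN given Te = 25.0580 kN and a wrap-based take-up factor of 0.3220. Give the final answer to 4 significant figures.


T_tu = 25.0580 * 0.3220
T_tu = 8.069 kN


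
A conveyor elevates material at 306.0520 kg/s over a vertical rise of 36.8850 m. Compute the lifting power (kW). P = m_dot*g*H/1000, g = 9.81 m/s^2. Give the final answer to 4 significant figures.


P = 306.0520 * 9.81 * 36.8850 / 1000
P = 110.7 kW


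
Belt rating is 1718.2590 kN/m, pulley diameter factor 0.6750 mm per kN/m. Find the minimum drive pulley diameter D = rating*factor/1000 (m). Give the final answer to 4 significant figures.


D = 1718.2590 * 0.6750 / 1000
D = 1.160 m


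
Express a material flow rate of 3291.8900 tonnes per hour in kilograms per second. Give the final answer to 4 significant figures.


m_dot = 3291.8900 * 1000 / 3600
m_dot = 914.4 kg/s


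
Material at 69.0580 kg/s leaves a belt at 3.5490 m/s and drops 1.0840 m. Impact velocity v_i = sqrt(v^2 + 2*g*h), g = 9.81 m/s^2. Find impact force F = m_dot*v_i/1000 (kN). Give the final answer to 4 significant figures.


v_i = sqrt(3.5490^2 + 2*9.81*1.0840) = 5.81923 m/s
F = 69.0580 * 5.81923 / 1000
F = 0.4019 kN


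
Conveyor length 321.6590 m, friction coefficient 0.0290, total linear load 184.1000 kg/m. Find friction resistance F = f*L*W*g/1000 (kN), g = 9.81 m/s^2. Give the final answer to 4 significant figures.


F = 0.0290 * 321.6590 * 184.1000 * 9.81 / 1000
F = 16.85 kN


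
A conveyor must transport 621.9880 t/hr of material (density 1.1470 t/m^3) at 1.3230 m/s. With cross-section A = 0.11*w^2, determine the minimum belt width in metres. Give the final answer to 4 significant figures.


A_req = 621.9880 / (1.3230 * 1.1470 * 3600) = 0.113856 m^2
w = sqrt(0.113856 / 0.11)
w = 1.017 m


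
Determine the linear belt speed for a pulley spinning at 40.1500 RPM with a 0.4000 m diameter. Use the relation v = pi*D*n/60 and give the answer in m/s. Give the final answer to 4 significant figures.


v = pi * 0.4000 * 40.1500 / 60
v = 0.8409 m/s


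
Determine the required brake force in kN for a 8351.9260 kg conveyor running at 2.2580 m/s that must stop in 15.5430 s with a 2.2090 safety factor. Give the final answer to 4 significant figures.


F = 8351.9260 * 2.2580 / 15.5430 * 2.2090 / 1000
F = 2.680 kN


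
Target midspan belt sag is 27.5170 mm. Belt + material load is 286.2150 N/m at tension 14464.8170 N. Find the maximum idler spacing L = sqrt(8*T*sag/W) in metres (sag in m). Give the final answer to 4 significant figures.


sag = 27.5170/1000 = 0.027517 m
L = sqrt(8 * 14464.8170 * 0.027517 / 286.2150)
L = 3.335 m


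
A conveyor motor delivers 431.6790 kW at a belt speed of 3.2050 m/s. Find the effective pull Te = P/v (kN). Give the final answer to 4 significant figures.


Te = P / v = 431.6790 / 3.2050
Te = 134.7 kN


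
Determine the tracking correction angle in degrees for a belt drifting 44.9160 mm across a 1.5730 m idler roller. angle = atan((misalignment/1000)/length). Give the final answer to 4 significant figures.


misalign_m = 44.9160 / 1000 = 0.044916 m
angle = atan(0.044916 / 1.5730)
angle = 1.636 deg


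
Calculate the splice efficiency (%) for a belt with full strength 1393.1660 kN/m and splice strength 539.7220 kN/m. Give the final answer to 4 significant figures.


Eff = 539.7220 / 1393.1660 * 100
Eff = 38.74 %


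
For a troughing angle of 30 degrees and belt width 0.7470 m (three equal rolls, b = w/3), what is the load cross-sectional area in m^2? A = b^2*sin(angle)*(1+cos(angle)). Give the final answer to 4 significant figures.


b = 0.7470/3 = 0.249 m
A = 0.249^2 * sin(30 deg) * (1 + cos(30 deg))
A = 0.05785 m^2


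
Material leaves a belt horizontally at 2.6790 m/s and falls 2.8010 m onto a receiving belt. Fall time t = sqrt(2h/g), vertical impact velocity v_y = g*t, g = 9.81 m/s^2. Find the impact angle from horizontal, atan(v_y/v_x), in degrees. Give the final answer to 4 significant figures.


t = sqrt(2*2.8010/9.81) = 0.755678 s
v_y = 9.81 * 0.755678 = 7.4132 m/s
angle = atan(7.4132 / 2.6790) = 70.13 deg


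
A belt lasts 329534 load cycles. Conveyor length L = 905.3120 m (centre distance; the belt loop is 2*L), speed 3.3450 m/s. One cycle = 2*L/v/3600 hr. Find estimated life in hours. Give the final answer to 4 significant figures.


cycle_time = 2 * 905.3120 / 3.3450 / 3600 = 0.150359 hr
life = 329534 * 0.150359 = 49550 hours


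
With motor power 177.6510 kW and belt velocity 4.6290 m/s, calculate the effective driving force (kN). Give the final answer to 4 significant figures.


Te = P / v = 177.6510 / 4.6290
Te = 38.38 kN


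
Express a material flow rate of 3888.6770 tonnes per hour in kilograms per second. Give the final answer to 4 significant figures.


m_dot = 3888.6770 * 1000 / 3600
m_dot = 1080 kg/s


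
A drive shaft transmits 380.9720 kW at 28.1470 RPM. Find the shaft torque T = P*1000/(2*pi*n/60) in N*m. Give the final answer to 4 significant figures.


omega = 2*pi*28.1470/60 = 2.94755 rad/s
T = 380.9720*1000 / 2.94755
T = 129300 N*m


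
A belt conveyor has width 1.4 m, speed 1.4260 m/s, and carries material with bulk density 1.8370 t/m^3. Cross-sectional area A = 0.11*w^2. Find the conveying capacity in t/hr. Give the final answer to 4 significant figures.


A = 0.11 * 1.4^2 = 0.2156 m^2
C = 0.2156 * 1.4260 * 1.8370 * 3600
C = 2033 t/hr


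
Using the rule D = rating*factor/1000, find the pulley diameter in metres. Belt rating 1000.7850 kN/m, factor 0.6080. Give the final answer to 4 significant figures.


D = 1000.7850 * 0.6080 / 1000
D = 0.6085 m


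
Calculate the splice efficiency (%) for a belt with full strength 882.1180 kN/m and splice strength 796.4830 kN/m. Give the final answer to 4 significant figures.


Eff = 796.4830 / 882.1180 * 100
Eff = 90.29 %


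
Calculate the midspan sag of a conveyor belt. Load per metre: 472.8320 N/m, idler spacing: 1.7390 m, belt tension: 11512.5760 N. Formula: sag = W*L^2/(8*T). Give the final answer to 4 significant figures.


sag = 472.8320 * 1.7390^2 / (8 * 11512.5760)
sag = 0.01553 m


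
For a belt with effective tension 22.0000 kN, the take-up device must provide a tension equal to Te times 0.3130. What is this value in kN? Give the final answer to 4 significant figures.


T_tu = 22.0000 * 0.3130
T_tu = 6.886 kN


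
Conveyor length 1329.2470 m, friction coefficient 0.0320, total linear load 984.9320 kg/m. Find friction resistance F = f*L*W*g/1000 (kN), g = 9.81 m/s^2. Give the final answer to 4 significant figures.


F = 0.0320 * 1329.2470 * 984.9320 * 9.81 / 1000
F = 411.0 kN


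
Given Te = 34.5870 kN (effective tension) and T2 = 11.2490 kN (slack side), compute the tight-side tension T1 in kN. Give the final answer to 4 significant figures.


T1 = Te + T2 = 34.5870 + 11.2490
T1 = 45.84 kN


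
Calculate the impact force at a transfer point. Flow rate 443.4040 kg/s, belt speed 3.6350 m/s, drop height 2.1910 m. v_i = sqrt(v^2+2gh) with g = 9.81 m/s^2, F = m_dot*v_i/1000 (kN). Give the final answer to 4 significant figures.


v_i = sqrt(3.6350^2 + 2*9.81*2.1910) = 7.49671 m/s
F = 443.4040 * 7.49671 / 1000
F = 3.324 kN


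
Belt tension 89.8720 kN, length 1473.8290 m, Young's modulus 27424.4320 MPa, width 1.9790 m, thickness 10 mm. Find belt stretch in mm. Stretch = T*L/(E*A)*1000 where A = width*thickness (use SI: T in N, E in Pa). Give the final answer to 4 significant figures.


A = 1.9790 * 0.01 = 0.01979 m^2
Stretch = 89.8720*1000 * 1473.8290 / (27424.4320e6 * 0.01979) * 1000
Stretch = 244.1 mm


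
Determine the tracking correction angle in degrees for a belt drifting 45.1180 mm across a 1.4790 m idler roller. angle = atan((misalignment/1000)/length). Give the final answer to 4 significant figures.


misalign_m = 45.1180 / 1000 = 0.045118 m
angle = atan(0.045118 / 1.4790)
angle = 1.747 deg


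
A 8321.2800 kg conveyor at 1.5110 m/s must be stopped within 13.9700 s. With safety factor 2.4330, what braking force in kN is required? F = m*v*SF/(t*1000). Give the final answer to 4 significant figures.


F = 8321.2800 * 1.5110 / 13.9700 * 2.4330 / 1000
F = 2.190 kN


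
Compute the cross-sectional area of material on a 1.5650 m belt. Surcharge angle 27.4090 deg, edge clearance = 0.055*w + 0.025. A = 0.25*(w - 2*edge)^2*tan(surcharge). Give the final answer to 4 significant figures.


edge = 0.055*1.5650 + 0.025 = 0.111075 m
ew = 1.5650 - 2*0.111075 = 1.34285 m
A = 0.25 * 1.34285^2 * tan(27.4090 deg)
A = 0.2338 m^2


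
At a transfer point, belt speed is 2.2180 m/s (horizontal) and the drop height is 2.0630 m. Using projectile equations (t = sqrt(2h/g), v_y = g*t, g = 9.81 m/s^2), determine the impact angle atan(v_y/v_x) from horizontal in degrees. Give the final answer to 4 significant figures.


t = sqrt(2*2.0630/9.81) = 0.64853 s
v_y = 9.81 * 0.64853 = 6.36208 m/s
angle = atan(6.36208 / 2.2180) = 70.78 deg


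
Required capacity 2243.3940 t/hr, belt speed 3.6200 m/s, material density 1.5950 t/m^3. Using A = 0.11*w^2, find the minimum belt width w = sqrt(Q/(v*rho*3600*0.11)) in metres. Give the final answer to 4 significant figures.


A_req = 2243.3940 / (3.6200 * 1.5950 * 3600) = 0.107928 m^2
w = sqrt(0.107928 / 0.11)
w = 0.9905 m


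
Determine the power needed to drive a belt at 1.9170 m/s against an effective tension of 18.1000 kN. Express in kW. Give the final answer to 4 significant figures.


P = Te * v = 18.1000 * 1.9170
P = 34.70 kW


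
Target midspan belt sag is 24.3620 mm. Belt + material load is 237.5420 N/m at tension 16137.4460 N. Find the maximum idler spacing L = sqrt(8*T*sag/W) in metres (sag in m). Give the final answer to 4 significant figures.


sag = 24.3620/1000 = 0.024362 m
L = sqrt(8 * 16137.4460 * 0.024362 / 237.5420)
L = 3.639 m


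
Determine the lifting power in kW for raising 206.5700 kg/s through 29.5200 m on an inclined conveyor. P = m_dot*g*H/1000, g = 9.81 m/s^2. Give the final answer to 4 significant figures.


P = 206.5700 * 9.81 * 29.5200 / 1000
P = 59.82 kW


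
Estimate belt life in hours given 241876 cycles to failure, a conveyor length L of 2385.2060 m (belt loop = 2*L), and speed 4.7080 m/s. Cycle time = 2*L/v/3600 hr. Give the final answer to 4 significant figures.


cycle_time = 2 * 2385.2060 / 4.7080 / 3600 = 0.28146 hr
life = 241876 * 0.28146 = 68080 hours


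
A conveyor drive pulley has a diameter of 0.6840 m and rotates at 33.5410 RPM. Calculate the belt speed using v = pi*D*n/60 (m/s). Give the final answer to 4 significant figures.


v = pi * 0.6840 * 33.5410 / 60
v = 1.201 m/s


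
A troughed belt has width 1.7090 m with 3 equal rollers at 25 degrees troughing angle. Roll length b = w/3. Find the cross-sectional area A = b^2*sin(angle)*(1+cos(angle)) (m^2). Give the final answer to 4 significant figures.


b = 1.7090/3 = 0.569667 m
A = 0.569667^2 * sin(25 deg) * (1 + cos(25 deg))
A = 0.2614 m^2


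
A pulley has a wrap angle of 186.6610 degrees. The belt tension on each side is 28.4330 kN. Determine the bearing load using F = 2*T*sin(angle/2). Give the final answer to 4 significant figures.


F = 2 * 28.4330 * sin(186.6610/2 deg)
F = 56.77 kN


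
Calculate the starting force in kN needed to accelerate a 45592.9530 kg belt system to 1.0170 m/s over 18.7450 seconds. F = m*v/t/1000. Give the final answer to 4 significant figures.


F = 45592.9530 * 1.0170 / 18.7450 / 1000
F = 2.474 kN


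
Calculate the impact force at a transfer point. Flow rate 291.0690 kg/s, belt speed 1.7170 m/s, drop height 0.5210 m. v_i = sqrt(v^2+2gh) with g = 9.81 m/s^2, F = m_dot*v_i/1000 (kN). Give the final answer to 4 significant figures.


v_i = sqrt(1.7170^2 + 2*9.81*0.5210) = 3.62906 m/s
F = 291.0690 * 3.62906 / 1000
F = 1.056 kN


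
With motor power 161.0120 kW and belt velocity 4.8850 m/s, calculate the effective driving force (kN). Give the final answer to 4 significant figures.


Te = P / v = 161.0120 / 4.8850
Te = 32.96 kN


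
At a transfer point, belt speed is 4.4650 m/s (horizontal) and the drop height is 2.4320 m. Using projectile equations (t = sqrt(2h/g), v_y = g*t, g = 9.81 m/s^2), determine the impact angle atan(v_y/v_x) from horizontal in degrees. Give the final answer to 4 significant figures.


t = sqrt(2*2.4320/9.81) = 0.704145 s
v_y = 9.81 * 0.704145 = 6.90766 m/s
angle = atan(6.90766 / 4.4650) = 57.12 deg


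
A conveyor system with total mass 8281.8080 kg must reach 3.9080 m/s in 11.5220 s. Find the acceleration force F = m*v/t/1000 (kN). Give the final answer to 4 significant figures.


F = 8281.8080 * 3.9080 / 11.5220 / 1000
F = 2.809 kN


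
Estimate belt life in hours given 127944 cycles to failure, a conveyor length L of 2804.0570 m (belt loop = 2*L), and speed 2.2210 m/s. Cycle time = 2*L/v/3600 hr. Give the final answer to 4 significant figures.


cycle_time = 2 * 2804.0570 / 2.2210 / 3600 = 0.7014 hr
life = 127944 * 0.7014 = 89740 hours


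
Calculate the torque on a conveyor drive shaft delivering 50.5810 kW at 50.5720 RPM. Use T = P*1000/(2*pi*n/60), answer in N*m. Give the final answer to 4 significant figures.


omega = 2*pi*50.5720/60 = 5.29589 rad/s
T = 50.5810*1000 / 5.29589
T = 9551 N*m


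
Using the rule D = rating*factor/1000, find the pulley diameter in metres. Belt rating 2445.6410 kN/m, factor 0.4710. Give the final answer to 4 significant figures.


D = 2445.6410 * 0.4710 / 1000
D = 1.152 m


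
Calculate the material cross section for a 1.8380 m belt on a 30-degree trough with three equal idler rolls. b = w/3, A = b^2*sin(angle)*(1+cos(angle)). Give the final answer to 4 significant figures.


b = 1.8380/3 = 0.612667 m
A = 0.612667^2 * sin(30 deg) * (1 + cos(30 deg))
A = 0.3502 m^2


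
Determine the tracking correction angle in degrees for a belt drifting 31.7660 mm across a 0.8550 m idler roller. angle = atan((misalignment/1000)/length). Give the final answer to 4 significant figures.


misalign_m = 31.7660 / 1000 = 0.031766 m
angle = atan(0.031766 / 0.8550)
angle = 2.128 deg


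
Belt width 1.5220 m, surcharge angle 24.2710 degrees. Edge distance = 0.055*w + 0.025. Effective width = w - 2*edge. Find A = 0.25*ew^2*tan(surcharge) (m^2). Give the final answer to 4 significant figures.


edge = 0.055*1.5220 + 0.025 = 0.10871 m
ew = 1.5220 - 2*0.10871 = 1.30458 m
A = 0.25 * 1.30458^2 * tan(24.2710 deg)
A = 0.1919 m^2


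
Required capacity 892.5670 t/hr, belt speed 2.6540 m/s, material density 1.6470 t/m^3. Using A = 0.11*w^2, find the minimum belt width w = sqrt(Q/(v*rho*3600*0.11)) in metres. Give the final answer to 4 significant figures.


A_req = 892.5670 / (2.6540 * 1.6470 * 3600) = 0.056721 m^2
w = sqrt(0.056721 / 0.11)
w = 0.7181 m


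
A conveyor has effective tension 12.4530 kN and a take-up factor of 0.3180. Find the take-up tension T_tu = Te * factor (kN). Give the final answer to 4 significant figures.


T_tu = 12.4530 * 0.3180
T_tu = 3.960 kN


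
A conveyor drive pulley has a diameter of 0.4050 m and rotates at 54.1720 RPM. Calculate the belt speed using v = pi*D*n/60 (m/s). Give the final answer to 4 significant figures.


v = pi * 0.4050 * 54.1720 / 60
v = 1.149 m/s


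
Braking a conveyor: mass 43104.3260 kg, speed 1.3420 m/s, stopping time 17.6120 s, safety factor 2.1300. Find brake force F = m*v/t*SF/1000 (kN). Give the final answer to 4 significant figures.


F = 43104.3260 * 1.3420 / 17.6120 * 2.1300 / 1000
F = 6.996 kN


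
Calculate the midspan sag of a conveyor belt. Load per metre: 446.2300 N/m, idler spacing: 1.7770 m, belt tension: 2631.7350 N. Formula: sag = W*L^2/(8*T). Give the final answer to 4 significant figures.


sag = 446.2300 * 1.7770^2 / (8 * 2631.7350)
sag = 0.06693 m


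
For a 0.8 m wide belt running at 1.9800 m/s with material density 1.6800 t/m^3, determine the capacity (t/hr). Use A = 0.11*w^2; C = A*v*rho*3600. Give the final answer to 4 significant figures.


A = 0.11 * 0.8^2 = 0.0704 m^2
C = 0.0704 * 1.9800 * 1.6800 * 3600
C = 843.0 t/hr


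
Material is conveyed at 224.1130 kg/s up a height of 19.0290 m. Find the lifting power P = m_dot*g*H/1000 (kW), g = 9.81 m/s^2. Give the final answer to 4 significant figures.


P = 224.1130 * 9.81 * 19.0290 / 1000
P = 41.84 kW


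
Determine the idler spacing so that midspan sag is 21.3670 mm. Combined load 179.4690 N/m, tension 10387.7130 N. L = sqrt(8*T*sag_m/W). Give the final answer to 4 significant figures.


sag = 21.3670/1000 = 0.021367 m
L = sqrt(8 * 10387.7130 * 0.021367 / 179.4690)
L = 3.145 m


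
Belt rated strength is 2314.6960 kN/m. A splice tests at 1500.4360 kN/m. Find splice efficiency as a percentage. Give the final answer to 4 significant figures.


Eff = 1500.4360 / 2314.6960 * 100
Eff = 64.82 %


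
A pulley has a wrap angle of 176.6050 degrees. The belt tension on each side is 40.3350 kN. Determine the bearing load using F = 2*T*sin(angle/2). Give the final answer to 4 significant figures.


F = 2 * 40.3350 * sin(176.6050/2 deg)
F = 80.63 kN


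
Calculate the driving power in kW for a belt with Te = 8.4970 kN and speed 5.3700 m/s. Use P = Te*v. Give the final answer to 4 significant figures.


P = Te * v = 8.4970 * 5.3700
P = 45.63 kW


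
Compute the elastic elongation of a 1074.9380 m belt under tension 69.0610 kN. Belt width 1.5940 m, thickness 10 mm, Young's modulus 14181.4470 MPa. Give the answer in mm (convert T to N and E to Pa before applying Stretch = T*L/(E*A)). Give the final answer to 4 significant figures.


A = 1.5940 * 0.01 = 0.01594 m^2
Stretch = 69.0610*1000 * 1074.9380 / (14181.4470e6 * 0.01594) * 1000
Stretch = 328.4 mm


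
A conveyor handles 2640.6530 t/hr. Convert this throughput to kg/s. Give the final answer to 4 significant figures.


m_dot = 2640.6530 * 1000 / 3600
m_dot = 733.5 kg/s


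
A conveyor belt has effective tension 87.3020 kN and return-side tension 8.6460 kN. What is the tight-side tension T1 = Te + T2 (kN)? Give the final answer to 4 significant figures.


T1 = Te + T2 = 87.3020 + 8.6460
T1 = 95.95 kN


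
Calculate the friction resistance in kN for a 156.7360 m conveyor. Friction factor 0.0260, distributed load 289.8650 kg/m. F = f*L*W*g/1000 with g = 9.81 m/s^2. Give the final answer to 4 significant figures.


F = 0.0260 * 156.7360 * 289.8650 * 9.81 / 1000
F = 11.59 kN


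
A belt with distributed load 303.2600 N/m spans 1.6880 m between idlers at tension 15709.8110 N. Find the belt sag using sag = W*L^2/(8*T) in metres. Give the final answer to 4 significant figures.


sag = 303.2600 * 1.6880^2 / (8 * 15709.8110)
sag = 0.006875 m


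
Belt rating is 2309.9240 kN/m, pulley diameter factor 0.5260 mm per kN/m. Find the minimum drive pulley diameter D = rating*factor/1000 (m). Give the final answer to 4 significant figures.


D = 2309.9240 * 0.5260 / 1000
D = 1.215 m


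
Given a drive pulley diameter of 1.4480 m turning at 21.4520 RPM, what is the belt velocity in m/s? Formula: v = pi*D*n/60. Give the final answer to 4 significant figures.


v = pi * 1.4480 * 21.4520 / 60
v = 1.626 m/s


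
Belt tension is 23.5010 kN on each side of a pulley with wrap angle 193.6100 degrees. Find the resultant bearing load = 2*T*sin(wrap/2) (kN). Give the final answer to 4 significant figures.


F = 2 * 23.5010 * sin(193.6100/2 deg)
F = 46.67 kN


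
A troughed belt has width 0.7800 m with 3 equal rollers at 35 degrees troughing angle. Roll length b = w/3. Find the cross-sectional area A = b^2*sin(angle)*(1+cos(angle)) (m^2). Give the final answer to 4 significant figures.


b = 0.7800/3 = 0.26 m
A = 0.26^2 * sin(35 deg) * (1 + cos(35 deg))
A = 0.07054 m^2


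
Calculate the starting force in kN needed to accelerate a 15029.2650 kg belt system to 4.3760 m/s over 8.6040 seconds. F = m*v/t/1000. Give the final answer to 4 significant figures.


F = 15029.2650 * 4.3760 / 8.6040 / 1000
F = 7.644 kN


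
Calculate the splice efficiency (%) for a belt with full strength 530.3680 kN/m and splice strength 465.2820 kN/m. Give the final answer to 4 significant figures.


Eff = 465.2820 / 530.3680 * 100
Eff = 87.73 %


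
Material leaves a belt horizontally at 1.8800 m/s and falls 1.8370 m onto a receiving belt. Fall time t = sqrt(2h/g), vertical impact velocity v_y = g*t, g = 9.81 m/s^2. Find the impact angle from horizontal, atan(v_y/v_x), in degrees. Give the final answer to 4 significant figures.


t = sqrt(2*1.8370/9.81) = 0.611977 s
v_y = 9.81 * 0.611977 = 6.00349 m/s
angle = atan(6.00349 / 1.8800) = 72.61 deg


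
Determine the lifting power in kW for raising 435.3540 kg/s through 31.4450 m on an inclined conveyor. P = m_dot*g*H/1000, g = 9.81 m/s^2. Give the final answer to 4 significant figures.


P = 435.3540 * 9.81 * 31.4450 / 1000
P = 134.3 kW


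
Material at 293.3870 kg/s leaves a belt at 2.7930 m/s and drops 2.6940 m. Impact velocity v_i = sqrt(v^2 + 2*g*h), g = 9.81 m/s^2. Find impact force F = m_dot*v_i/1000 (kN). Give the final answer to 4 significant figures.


v_i = sqrt(2.7930^2 + 2*9.81*2.6940) = 7.78827 m/s
F = 293.3870 * 7.78827 / 1000
F = 2.285 kN


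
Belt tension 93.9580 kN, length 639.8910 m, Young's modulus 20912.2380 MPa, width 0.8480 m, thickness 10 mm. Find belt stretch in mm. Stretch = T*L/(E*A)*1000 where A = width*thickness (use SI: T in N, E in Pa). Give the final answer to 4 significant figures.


A = 0.8480 * 0.01 = 0.00848 m^2
Stretch = 93.9580*1000 * 639.8910 / (20912.2380e6 * 0.00848) * 1000
Stretch = 339.0 mm


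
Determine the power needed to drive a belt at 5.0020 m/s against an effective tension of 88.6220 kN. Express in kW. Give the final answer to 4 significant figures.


P = Te * v = 88.6220 * 5.0020
P = 443.3 kW


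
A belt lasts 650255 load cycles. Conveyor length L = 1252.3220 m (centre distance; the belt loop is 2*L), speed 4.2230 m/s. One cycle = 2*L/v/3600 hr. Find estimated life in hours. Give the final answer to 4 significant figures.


cycle_time = 2 * 1252.3220 / 4.2230 / 3600 = 0.164749 hr
life = 650255 * 0.164749 = 107100 hours


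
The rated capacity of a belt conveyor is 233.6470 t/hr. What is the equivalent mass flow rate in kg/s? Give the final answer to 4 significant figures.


m_dot = 233.6470 * 1000 / 3600
m_dot = 64.90 kg/s


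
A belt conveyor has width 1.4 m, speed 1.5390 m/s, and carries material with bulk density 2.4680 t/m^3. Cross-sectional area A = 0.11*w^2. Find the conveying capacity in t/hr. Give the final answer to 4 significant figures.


A = 0.11 * 1.4^2 = 0.2156 m^2
C = 0.2156 * 1.5390 * 2.4680 * 3600
C = 2948 t/hr


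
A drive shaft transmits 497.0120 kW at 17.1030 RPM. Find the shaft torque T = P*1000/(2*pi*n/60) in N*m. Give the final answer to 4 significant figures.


omega = 2*pi*17.1030/60 = 1.79102 rad/s
T = 497.0120*1000 / 1.79102
T = 277500 N*m


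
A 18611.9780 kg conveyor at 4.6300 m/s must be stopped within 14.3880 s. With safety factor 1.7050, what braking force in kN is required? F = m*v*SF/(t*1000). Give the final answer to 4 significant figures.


F = 18611.9780 * 4.6300 / 14.3880 * 1.7050 / 1000
F = 10.21 kN


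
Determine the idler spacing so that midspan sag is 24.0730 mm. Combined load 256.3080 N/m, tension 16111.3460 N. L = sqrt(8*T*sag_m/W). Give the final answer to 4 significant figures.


sag = 24.0730/1000 = 0.024073 m
L = sqrt(8 * 16111.3460 * 0.024073 / 256.3080)
L = 3.479 m


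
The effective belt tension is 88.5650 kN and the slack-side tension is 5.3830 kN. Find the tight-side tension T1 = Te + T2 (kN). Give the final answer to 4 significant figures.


T1 = Te + T2 = 88.5650 + 5.3830
T1 = 93.95 kN


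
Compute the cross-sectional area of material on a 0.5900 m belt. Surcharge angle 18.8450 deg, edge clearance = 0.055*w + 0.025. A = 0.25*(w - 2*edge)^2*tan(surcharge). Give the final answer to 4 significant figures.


edge = 0.055*0.5900 + 0.025 = 0.05745 m
ew = 0.5900 - 2*0.05745 = 0.4751 m
A = 0.25 * 0.4751^2 * tan(18.8450 deg)
A = 0.01926 m^2
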